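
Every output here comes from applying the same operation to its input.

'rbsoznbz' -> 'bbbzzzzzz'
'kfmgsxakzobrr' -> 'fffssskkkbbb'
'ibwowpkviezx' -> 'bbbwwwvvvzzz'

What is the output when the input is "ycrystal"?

The pattern: keep one character in every 3, starting at position 2 (positions 2nd, 5th, 8th, ...), then repeat every character 3 times.
For "ycrystal" the result is "cccssslll".

cccssslll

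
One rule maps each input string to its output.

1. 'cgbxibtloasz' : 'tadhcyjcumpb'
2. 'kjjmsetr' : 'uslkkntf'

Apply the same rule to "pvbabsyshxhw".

Each output is the input with this applied: move the last 2 characters to the front (rotate right by 2), then shift every letter 1 place forward in the alphabet (wrapping around).
Starting from "pvbabsyshxhw": after the first operation, "hwpvbabsyshx"; after the second, "ixqwcbctztiy".
(Check on "cgbxibtloasz": → "szcgbxibtloa" → "tadhcyjcumpb" ✓)

ixqwcbctztiy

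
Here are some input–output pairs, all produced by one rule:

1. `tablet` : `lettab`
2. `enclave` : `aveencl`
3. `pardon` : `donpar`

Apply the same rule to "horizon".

zonhori

The pattern: move the last 3 characters to the front (rotate right by 3).
Doing the same to "horizon": "zonhori".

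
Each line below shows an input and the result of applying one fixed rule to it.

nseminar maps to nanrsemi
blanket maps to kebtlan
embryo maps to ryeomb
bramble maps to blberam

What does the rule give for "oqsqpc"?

qpocqs

What's happening: swap the first and last characters, then move the last 3 characters to the front (rotate right by 3).
For "oqsqpc", step one produces "cqsqpo"; step two turns that into "qpocqs".
(Check on "nseminar": → "rseminan" → "nanrsemi" ✓)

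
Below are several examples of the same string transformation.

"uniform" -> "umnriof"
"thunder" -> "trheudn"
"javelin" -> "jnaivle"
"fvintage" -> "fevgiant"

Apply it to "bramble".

berlabm

The rule is to take characters alternately from the front and the back (1st, last, 2nd, 2nd-last, ...).
Doing the same to "bramble": "berlabm".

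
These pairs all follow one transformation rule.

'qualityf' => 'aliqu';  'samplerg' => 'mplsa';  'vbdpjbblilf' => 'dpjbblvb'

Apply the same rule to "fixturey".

The transformation: delete the last 3 characters, then move the first 2 characters to the end (rotate left by 2).
Starting from "fixturey": after the first operation, "fixtu"; after the second, "xtufi".

xtufi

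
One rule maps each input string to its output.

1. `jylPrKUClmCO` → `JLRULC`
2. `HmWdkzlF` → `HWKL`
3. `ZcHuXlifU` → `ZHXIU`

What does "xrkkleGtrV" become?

XKLGR

In each case the input is transformed by: keep every other character starting from the first (positions 1st, 3rd, 5th, ...), then convert every letter to uppercase.
On "xrkkleGtrV" that produces "XKLGR".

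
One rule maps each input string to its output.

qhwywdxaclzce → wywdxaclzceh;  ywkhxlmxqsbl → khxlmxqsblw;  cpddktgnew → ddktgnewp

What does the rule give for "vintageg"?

Looking at the pairs, the operation is to delete the first character, then move the first character to the end.
Working it through for "vintageg": intermediate "intageg", final "ntagegi".
(Check on "ywkhxlmxqsbl": → "wkhxlmxqsbl" → "khxlmxqsblw" ✓)

ntagegi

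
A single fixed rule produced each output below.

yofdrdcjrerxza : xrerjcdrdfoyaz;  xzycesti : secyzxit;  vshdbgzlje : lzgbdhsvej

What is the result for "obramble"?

bmarboel

The rule is to move the last 2 characters to the front (rotate right by 2), then reverse the string.
Starting from "obramble": after the first operation, "leobramb"; after the second, "bmarboel".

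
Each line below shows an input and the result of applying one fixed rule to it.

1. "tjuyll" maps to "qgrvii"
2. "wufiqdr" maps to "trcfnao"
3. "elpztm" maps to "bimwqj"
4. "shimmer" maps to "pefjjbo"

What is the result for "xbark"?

The transformation: shift every letter 3 places backward in the alphabet (wrapping around).
Applying that to "xbark" gives "uyxoh".

uyxoh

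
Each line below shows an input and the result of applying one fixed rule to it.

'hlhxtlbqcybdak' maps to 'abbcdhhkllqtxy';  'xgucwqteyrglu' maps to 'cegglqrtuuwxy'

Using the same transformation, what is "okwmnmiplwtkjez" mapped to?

eijkklmmnoptwwz

Each output is the input with this applied: sort the characters into alphabetical order.
Applying that to "okwmnmiplwtkjez" gives "eijkklmmnoptwwz".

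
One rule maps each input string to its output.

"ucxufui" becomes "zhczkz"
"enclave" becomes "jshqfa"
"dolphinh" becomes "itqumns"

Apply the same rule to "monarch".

rtsfwh

The transformation: shift every letter 5 places forward in the alphabet (wrapping around), then delete the last character.
"monarch" → "rtsfwh".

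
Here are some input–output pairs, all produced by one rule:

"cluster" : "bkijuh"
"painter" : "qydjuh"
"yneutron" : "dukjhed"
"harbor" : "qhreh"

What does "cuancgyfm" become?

The pattern: shift every letter 10 places backward in the alphabet (wrapping around), then delete the first character.
Applying both steps to "cuancgyfm": "skqdswovc", then "kqdswovc".
(Check on "yneutron": → "odukjhed" → "dukjhed" ✓)

kqdswovc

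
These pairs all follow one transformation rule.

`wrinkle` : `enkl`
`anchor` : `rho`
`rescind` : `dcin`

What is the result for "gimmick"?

What's happening: delete the first 3 characters, then move the last character to the front.
For "gimmick", step one produces "mick"; step two turns that into "kmic".

kmic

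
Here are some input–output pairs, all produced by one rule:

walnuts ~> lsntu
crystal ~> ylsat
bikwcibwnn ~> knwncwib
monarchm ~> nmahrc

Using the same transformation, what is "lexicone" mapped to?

xeinco

Looking at the pairs, the operation is to delete the first 2 characters, then take characters alternately from the front and the back (1st, last, 2nd, 2nd-last, ...).
Applying both steps to "lexicone": "xicone", then "xeinco".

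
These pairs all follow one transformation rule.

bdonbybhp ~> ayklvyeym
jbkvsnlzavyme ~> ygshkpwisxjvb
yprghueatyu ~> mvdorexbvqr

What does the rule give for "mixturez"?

Looking at the pairs, the operation is to swap each adjacent pair of characters (1↔2, 3↔4, ...), then shift every letter 3 places backward in the alphabet (wrapping around).
"mixturez" → "fjquorwb".

fjquorwb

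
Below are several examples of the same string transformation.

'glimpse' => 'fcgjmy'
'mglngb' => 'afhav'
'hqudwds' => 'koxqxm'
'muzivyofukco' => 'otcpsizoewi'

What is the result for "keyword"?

ysqilx

The transformation: shift every letter 6 places backward in the alphabet (wrapping around), then delete the first character.
"keyword" → "eysqilx" → "ysqilx".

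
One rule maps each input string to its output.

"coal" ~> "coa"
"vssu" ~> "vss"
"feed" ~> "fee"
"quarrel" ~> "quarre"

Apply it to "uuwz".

uuw

The transformation: delete the last character.
On "uuwz" that produces "uuw".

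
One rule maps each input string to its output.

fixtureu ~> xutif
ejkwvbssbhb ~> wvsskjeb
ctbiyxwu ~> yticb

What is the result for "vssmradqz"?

Looking at the pairs, the operation is to delete the last 3 characters, then sort the characters into reverse alphabetical order.
So "vssmradqz" becomes "vssrma".

vssrma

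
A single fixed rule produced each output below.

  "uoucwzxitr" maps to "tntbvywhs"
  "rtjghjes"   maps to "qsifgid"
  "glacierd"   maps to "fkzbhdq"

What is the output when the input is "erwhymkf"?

dqvgxlj

Each output is the input with this applied: delete the last character, then shift every letter 1 place backward in the alphabet (wrapping around).
For "erwhymkf" the result is "dqvgxlj".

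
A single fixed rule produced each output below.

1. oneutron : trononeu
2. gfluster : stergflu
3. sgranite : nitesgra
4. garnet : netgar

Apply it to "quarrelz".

The rule is to swap the front and back halves of the string.
Applying that to "quarrelz" gives "relzquar".

relzquar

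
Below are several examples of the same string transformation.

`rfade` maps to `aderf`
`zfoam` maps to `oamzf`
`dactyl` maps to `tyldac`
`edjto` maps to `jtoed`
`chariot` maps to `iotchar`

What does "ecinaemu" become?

emuecina

In each case the input is transformed by: move the last 3 characters to the front (rotate right by 3).
"ecinaemu" → "emuecina".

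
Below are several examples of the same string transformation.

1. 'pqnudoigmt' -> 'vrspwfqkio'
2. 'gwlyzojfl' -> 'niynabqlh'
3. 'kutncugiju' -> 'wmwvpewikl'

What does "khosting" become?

What's happening: move the last character to the front, then shift every letter 2 places forward in the alphabet (wrapping around).
On "khosting": the first step gives "gkhostin", and the second then gives "imjquvkp".

imjquvkp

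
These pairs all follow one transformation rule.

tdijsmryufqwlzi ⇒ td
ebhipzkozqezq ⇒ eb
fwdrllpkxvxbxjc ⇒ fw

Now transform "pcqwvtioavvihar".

In each case the input is transformed by: keep only the first 2 characters.
Applying that to "pcqwvtioavvihar" gives "pc".

pc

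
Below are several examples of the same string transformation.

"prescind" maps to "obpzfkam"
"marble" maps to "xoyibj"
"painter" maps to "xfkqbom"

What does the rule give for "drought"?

olrdeqa

Looking at the pairs, the operation is to move the first character to the end, then shift every letter 3 places backward in the alphabet (wrapping around).
Applying both steps to "drought": "roughtd", then "olrdeqa".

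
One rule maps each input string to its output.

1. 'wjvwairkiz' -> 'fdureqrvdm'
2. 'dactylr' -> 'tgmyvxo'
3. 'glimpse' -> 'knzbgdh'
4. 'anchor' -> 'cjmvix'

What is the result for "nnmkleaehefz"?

Rule — shift every letter 5 places backward in the alphabet (wrapping around), then move the last 3 characters to the front (rotate right by 3).
Starting from "nnmkleaehefz": after the first operation, "iihfgzvzczau"; after the second, "zauiihfgzvzc".

zauiihfgzvzc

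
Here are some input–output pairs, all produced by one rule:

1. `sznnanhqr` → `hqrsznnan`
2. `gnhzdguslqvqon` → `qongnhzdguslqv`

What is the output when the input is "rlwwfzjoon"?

Looking at the pairs, the operation is to move the last 3 characters to the front (rotate right by 3).
On "rlwwfzjoon" that produces "oonrlwwfzj".

oonrlwwfzj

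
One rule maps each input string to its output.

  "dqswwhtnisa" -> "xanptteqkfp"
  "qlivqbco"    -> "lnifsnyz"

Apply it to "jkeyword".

What's happening: shift every letter 3 places backward in the alphabet (wrapping around), then move the last character to the front.
For "jkeyword", step one produces "ghbvtloa"; step two turns that into "aghbvtlo".

aghbvtlo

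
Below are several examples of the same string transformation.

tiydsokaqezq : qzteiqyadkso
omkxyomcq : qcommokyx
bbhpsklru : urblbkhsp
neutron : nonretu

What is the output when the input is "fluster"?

reftlsu

Each output is the input with this applied: move the last character to the front, then take characters alternately from the front and the back (1st, last, 2nd, 2nd-last, ...).
On "fluster": the first step gives "rfluste", and the second then gives "reftlsu".
(Check on "omkxyomcq": → "qomkxyomc" → "qcommokyx" ✓)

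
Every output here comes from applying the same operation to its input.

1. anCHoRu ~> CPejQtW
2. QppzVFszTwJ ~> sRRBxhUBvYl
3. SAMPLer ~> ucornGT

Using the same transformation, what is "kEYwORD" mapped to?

The transformation: flip the case of every letter, then shift every letter 2 places forward in the alphabet (wrapping around).
For "kEYwORD", step one produces "KeyWord"; step two turns that into "MgaYqtf".

MgaYqtf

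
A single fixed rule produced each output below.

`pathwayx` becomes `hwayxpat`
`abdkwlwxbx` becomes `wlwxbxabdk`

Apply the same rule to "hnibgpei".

bgpeihni

The pattern: move the last character to the front, then swap the front and back halves of the string.
For "hnibgpei", step one produces "ihnibgpe"; step two turns that into "bgpeihni".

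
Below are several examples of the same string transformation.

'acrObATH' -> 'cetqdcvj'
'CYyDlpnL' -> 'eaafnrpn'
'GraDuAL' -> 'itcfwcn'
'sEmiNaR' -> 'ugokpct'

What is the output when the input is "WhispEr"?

yjkurgt

What's happening: shift every letter 2 places forward in the alphabet (wrapping around), then convert every letter to lowercase.
Starting from "WhispEr": after the first operation, "YjkurGt"; after the second, "yjkurgt".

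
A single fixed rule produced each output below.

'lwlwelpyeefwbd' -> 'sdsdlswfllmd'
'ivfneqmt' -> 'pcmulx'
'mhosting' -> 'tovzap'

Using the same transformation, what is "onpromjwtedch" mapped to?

vuwyvtqdalk

Each output is the input with this applied: delete the last 2 characters, then shift every letter 7 places forward in the alphabet (wrapping around).
For "onpromjwtedch" the result is "vuwyvtqdalk".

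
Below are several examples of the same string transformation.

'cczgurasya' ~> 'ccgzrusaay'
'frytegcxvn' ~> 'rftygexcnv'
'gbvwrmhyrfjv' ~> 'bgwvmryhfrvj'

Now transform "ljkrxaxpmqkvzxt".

In each case the input is transformed by: swap each adjacent pair of characters (1↔2, 3↔4, ...).
Doing the same to "ljkrxaxpmqkvzxt": "jlrkaxpxqmvkxzt".

jlrkaxpxqmvkxzt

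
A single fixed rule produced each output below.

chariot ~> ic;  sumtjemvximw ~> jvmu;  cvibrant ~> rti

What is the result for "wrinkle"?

In each case the input is transformed by: move the first 3 characters to the end (rotate left by 3), then keep one character in every 3, starting at position 2 (positions 2nd, 5th, 8th, ...).
"wrinkle" → "kw".
(Check on "chariot": → "riotcha" → "ic" ✓)

kw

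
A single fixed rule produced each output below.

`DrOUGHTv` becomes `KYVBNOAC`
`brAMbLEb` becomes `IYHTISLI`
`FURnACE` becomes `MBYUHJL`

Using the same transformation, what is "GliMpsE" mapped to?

NSPTWZL

Each output is the input with this applied: shift every letter 7 places forward in the alphabet (wrapping around), then convert every letter to uppercase.
Applying both steps to "GliMpsE": "NspTwzL", then "NSPTWZL".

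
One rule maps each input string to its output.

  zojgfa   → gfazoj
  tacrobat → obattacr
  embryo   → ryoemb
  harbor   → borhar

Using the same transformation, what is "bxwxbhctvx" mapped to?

hctvxbxwxb

The pattern: swap the front and back halves of the string.
Applying that to "bxwxbhctvx" gives "hctvxbxwxb".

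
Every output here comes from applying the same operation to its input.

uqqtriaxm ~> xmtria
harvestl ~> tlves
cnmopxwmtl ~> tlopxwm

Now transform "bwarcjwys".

Each output is the input with this applied: delete the first 3 characters, then move the last 2 characters to the front (rotate right by 2).
"bwarcjwys" → "ysrcjw".

ysrcjw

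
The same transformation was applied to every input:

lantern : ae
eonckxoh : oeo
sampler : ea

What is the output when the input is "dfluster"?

eu

Each output is the input with this applied: move the last 2 characters to the front (rotate right by 2), then keep only the vowels.
So "dfluster" becomes "eu".
(Check on "lantern": → "rnlante" → "ae" ✓)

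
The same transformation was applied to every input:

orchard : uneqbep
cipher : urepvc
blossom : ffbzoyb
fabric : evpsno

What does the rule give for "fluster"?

The transformation: move the first 3 characters to the end (rotate left by 3), then shift every letter 13 places forward in the alphabet (wrapping around) — i.e. ROT13.
"fluster" → "sterflu" → "fgresyh".

fgresyh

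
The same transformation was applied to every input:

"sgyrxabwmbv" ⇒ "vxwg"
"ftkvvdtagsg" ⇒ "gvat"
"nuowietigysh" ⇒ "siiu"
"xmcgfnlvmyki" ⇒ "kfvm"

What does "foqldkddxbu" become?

uddo

The pattern: keep one character in every 3, starting at position 2 (positions 2nd, 5th, 8th, ...), then swap the first and last characters.
For "foqldkddxbu", step one produces "oddu"; step two turns that into "uddo".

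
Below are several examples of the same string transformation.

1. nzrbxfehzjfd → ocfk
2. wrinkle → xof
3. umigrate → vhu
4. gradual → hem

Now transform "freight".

Rule — keep one character in every 3, starting at position 1 (positions 1st, 4th, 7th, ...), then shift every letter 1 place forward in the alphabet (wrapping around).
"freight" → "fit" → "gju".

gju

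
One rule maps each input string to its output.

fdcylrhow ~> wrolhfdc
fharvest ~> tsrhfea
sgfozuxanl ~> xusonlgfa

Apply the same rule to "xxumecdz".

xxumedc

Rule — sort the characters into reverse alphabetical order, then delete the first character.
Applying that to "xxumecdz" gives "xxumedc".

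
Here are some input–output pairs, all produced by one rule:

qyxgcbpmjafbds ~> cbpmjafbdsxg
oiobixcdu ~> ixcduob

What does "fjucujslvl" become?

ujslvluc

The transformation: delete the first 2 characters, then move the first 2 characters to the end (rotate left by 2).
For "fjucujslvl", step one produces "ucujslvl"; step two turns that into "ujslvluc".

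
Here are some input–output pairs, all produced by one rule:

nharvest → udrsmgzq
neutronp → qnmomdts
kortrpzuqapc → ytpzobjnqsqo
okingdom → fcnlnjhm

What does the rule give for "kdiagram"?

fqzljchz

The rule is to swap the front and back halves of the string, then shift every letter 1 place backward in the alphabet (wrapping around).
Working it through for "kdiagram": intermediate "gramkdia", final "fqzljchz".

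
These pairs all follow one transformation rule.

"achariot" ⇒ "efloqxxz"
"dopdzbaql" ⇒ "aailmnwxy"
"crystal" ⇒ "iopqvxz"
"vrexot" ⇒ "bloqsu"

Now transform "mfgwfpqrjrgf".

cccddgjmnoot

The pattern: shift every letter 3 places backward in the alphabet (wrapping around), then sort the characters into alphabetical order.
Applying both steps to "mfgwfpqrjrgf": "jcdtcmnogodc", then "cccddgjmnoot".
(Check on "dopdzbaql": → "almawyxni" → "aailmnwxy" ✓)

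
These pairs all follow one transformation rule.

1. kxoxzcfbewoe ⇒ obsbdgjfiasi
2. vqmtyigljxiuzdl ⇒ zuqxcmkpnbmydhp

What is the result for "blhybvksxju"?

fplcfzowbny

In each case the input is transformed by: shift every letter 4 places forward in the alphabet (wrapping around).
On "blhybvksxju" that produces "fplcfzowbny".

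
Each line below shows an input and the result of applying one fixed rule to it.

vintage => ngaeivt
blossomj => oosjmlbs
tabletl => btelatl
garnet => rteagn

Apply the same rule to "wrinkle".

ilkerwn

The pattern: swap each adjacent pair of characters (1↔2, 3↔4, ...), then move the first 3 characters to the end (rotate left by 3).
Starting from "wrinkle": after the first operation, "rwnilke"; after the second, "ilkerwn".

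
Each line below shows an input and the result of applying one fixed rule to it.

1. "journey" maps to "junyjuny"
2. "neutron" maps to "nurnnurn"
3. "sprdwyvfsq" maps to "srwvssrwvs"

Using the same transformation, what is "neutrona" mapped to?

nurnnurn

The transformation: keep every other character starting from the first (positions 1st, 3rd, 5th, ...), then write the whole string twice.
Applying both steps to "neutrona": "nurn", then "nurnnurn".
(Check on "neutron": → "nurn" → "nurnnurn" ✓)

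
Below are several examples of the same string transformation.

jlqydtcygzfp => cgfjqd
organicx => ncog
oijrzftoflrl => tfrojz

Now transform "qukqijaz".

iaqk

The transformation: keep every other character starting from the first (positions 1st, 3rd, 5th, ...), then swap the front and back halves of the string.
Working it through for "qukqijaz": intermediate "qkia", final "iaqk".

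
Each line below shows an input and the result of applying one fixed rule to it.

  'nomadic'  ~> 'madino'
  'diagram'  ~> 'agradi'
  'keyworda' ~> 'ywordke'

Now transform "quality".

alitqu

Looking at the pairs, the operation is to delete the last character, then move the first 2 characters to the end (rotate left by 2).
So "quality" becomes "alitqu".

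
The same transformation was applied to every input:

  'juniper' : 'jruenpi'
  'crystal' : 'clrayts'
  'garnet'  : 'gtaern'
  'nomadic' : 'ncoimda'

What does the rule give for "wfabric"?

wcfiarb

What's happening: take characters alternately from the front and the back (1st, last, 2nd, 2nd-last, ...).
So "wfabric" becomes "wcfiarb".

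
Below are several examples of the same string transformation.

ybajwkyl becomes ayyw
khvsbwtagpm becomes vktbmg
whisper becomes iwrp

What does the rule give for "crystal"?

Looking at the pairs, the operation is to keep every other character starting from the first (positions 1st, 3rd, 5th, ...), then swap each adjacent pair of characters (1↔2, 3↔4, ...).
Starting from "crystal": after the first operation, "cytl"; after the second, "yclt".

yclt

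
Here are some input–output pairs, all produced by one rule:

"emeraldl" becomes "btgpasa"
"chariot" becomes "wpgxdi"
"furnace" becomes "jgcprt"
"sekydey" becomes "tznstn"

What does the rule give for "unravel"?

cgpkta

In each case the input is transformed by: shift every letter 11 places backward in the alphabet (wrapping around), then delete the first character.
On "unravel": the first step gives "jcgpkta", and the second then gives "cgpkta".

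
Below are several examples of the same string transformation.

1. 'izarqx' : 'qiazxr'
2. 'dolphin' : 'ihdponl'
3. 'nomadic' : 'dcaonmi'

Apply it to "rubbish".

The transformation: sort the characters into reverse alphabetical order, then move the last 3 characters to the front (rotate right by 3).
Starting from "rubbish": after the first operation, "usrihbb"; after the second, "hbbusri".

hbbusri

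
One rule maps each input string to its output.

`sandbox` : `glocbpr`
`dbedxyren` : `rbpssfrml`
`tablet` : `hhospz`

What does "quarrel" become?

The pattern: take characters alternately from the front and the back (1st, last, 2nd, 2nd-last, ...), then shift every letter 12 places backward in the alphabet (wrapping around).
On "quarrel": the first step gives "qluearr", and the second then gives "ezisoff".

ezisoff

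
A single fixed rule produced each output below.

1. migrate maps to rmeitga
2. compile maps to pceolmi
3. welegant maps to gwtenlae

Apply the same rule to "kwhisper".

skrwehpi

Each output is the input with this applied: take characters alternately from the front and the back (1st, last, 2nd, 2nd-last, ...), then move the last character to the front.
Applying that to "kwhisper" gives "skrwehpi".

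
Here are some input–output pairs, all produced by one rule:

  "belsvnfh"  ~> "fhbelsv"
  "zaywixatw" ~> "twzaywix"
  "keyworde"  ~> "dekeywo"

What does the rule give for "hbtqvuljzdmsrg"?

What's happening: move the last 2 characters to the front (rotate right by 2), then delete the last character.
Applying both steps to "hbtqvuljzdmsrg": "rghbtqvuljzdms", then "rghbtqvuljzdm".
(Check on "belsvnfh": → "fhbelsvn" → "fhbelsv" ✓)

rghbtqvuljzdm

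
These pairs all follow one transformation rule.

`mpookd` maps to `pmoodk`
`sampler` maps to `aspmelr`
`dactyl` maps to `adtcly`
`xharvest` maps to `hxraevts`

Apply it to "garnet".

agnrte

What's happening: swap each adjacent pair of characters (1↔2, 3↔4, ...).
"garnet" → "agnrte".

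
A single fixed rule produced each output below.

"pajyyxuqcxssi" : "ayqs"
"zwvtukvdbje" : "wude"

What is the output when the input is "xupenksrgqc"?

unrc

Each output is the input with this applied: keep one character in every 3, starting at position 2 (positions 2nd, 5th, 8th, ...).
Doing the same to "xupenksrgqc": "unrc".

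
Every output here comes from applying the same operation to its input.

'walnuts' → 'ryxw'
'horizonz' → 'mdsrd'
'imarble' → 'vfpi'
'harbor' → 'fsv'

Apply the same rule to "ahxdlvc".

hpzg

The rule is to shift every letter 4 places forward in the alphabet (wrapping around), then delete the first 3 characters.
Applying both steps to "ahxdlvc": "elbhpzg", then "hpzg".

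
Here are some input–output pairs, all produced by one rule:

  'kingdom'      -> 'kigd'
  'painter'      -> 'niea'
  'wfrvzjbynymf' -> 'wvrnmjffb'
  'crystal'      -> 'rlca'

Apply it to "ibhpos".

ihb

The transformation: sort the characters into reverse alphabetical order, then delete the first 3 characters.
Applying that to "ibhpos" gives "ihb".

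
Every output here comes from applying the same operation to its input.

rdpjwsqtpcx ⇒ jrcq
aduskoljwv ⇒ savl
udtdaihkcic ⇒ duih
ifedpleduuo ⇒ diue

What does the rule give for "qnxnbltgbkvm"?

Each output is the input with this applied: keep one character in every 3, starting at position 1 (positions 1st, 4th, 7th, ...), then swap each adjacent pair of characters (1↔2, 3↔4, ...).
Starting from "qnxnbltgbkvm": after the first operation, "qntk"; after the second, "nqkt".

nqkt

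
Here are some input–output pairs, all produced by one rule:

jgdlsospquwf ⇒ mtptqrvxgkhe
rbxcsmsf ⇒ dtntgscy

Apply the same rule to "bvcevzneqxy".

fwaofryzcwd

Looking at the pairs, the operation is to move the first 3 characters to the end (rotate left by 3), then shift every letter 1 place forward in the alphabet (wrapping around).
On "bvcevzneqxy": the first step gives "evzneqxybvc", and the second then gives "fwaofryzcwd".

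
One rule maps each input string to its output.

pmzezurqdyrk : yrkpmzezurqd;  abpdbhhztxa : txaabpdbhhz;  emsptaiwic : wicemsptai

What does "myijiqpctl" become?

The transformation: move the last 3 characters to the front (rotate right by 3).
For "myijiqpctl" the result is "ctlmyijiqp".

ctlmyijiqp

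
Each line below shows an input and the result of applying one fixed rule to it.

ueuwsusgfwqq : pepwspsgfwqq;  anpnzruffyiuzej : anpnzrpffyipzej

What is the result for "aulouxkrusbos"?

aplopxkrpsbos

The pattern: replace every "u" with "p".
"aulouxkrusbos" → "aplopxkrpsbos".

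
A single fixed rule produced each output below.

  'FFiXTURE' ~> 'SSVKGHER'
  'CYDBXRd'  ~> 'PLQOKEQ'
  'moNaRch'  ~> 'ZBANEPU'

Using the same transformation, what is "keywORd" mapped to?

XRLJBEQ

Looking at the pairs, the operation is to shift every letter 13 places forward in the alphabet (wrapping around) — i.e. ROT13, then convert every letter to uppercase.
Applying both steps to "keywORd": "xrljBEq", then "XRLJBEQ".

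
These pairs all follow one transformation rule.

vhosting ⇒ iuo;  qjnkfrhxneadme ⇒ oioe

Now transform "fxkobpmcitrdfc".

The transformation: shift every letter 1 place forward in the alphabet (wrapping around), then keep only the vowels.
On "fxkobpmcitrdfc": the first step gives "gylpcqndjusegd", and the second then gives "ue".

ue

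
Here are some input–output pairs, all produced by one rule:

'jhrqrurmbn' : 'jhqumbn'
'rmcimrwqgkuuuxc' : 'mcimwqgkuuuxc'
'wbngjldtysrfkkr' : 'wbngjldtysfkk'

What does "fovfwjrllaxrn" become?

Each output is the input with this applied: remove every "r".
On "fovfwjrllaxrn" that produces "fovfwjllaxn".

fovfwjllaxn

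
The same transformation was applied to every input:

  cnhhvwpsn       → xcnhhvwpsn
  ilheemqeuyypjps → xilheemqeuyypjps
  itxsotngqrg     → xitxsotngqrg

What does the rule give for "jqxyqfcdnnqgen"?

xjqxyqfcdnnqgen

Looking at the pairs, the operation is to prepend "x".
Applying that to "jqxyqfcdnnqgen" gives "xjqxyqfcdnnqgen".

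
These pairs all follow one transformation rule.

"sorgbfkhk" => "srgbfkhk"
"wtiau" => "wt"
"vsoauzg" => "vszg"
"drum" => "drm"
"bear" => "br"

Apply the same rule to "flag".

flg

Each output is the input with this applied: remove every vowel.
On "flag" that produces "flg".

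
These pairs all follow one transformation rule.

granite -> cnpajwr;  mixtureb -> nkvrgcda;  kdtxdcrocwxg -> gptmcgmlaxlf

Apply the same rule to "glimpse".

Rule — shift every letter 9 places forward in the alphabet (wrapping around), then move the last 2 characters to the front (rotate right by 2).
For "glimpse", step one produces "purvybn"; step two turns that into "bnpurvy".

bnpurvy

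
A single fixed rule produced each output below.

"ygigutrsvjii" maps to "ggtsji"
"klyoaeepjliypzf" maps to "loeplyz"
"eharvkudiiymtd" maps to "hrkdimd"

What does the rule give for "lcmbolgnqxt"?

Looking at the pairs, the operation is to keep every other character starting from the second (positions 2nd, 4th, 6th, ...).
Doing the same to "lcmbolgnqxt": "cblnx".

cblnx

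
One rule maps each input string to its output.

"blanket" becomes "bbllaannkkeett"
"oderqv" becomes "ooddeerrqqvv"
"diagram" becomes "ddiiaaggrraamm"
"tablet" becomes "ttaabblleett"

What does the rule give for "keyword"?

The transformation: double every character.
Applying that to "keyword" gives "kkeeyywwoorrdd".

kkeeyywwoorrdd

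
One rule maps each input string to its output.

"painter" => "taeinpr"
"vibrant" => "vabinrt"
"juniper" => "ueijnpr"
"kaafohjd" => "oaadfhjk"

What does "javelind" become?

In each case the input is transformed by: sort the characters into alphabetical order, then move the last character to the front.
"javelind" → "adeijlnv" → "vadeijln".

vadeijln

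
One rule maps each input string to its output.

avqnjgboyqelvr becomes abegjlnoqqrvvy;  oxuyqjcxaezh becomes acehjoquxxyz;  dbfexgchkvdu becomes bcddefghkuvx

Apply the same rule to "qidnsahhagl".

aadghhilnqs

The rule is to sort the characters into alphabetical order.
On "qidnsahhagl" that produces "aadghhilnqs".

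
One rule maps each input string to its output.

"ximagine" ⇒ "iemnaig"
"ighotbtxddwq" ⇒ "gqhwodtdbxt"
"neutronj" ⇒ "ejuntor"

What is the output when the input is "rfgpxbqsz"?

fzgspqxb

In each case the input is transformed by: delete the first character, then take characters alternately from the front and the back (1st, last, 2nd, 2nd-last, ...).
So "rfgpxbqsz" becomes "fzgspqxb".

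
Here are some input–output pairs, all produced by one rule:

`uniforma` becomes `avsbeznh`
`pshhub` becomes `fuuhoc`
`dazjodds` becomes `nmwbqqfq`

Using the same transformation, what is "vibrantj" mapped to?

What's happening: shift every letter 13 places forward in the alphabet (wrapping around) — i.e. ROT13, then move the first character to the end.
Applying both steps to "vibrantj": "ivoenagw", then "voenagwi".

voenagwi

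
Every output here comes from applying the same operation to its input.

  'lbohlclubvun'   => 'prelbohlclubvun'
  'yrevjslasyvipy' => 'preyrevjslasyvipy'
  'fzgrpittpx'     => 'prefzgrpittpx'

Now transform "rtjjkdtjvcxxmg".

The pattern: prepend "pre".
Applying that to "rtjjkdtjvcxxmg" gives "prertjjkdtjvcxxmg".

prertjjkdtjvcxxmg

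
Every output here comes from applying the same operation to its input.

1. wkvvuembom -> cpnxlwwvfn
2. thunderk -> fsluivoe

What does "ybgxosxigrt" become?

hsuzchyptyj

What's happening: shift every letter 1 place forward in the alphabet (wrapping around), then move the last 3 characters to the front (rotate right by 3).
Starting from "ybgxosxigrt": after the first operation, "zchyptyjhsu"; after the second, "hsuzchyptyj".
(Check on "thunderk": → "uivoefsl" → "fsluivoe" ✓)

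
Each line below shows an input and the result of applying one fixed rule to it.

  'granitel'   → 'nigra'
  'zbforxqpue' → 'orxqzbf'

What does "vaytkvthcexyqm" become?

tkvthcexvay

What's happening: delete the last 3 characters, then move the first 3 characters to the end (rotate left by 3).
"vaytkvthcexyqm" → "vaytkvthcex" → "tkvthcexvay".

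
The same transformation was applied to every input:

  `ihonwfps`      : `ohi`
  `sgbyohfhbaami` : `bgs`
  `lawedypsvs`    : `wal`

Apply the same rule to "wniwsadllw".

The rule is to reverse the string, then keep only the last 3 characters.
Starting from "wniwsadllw": after the first operation, "wlldaswinw"; after the second, "inw".

inw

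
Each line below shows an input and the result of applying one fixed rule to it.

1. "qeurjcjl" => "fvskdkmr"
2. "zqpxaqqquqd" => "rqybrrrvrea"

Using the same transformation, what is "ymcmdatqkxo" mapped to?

Rule — move the first character to the end, then shift every letter 1 place forward in the alphabet (wrapping around).
For "ymcmdatqkxo", step one produces "mcmdatqkxoy"; step two turns that into "ndneburlypz".
(Check on "qeurjcjl": → "eurjcjlq" → "fvskdkmr" ✓)

ndneburlypz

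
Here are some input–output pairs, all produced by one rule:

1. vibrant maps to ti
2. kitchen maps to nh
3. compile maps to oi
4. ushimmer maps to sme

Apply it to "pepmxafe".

The pattern: sort the characters into reverse alphabetical order, then keep one character in every 3, starting at position 2 (positions 2nd, 5th, 8th, ...).
Working it through for "pepmxafe": intermediate "xppmfeea", final "pfa".

pfa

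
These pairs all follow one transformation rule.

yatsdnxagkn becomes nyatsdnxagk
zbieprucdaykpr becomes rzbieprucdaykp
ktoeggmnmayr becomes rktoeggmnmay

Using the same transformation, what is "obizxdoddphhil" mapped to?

The pattern: move the last character to the front.
"obizxdoddphhil" → "lobizxdoddphhi".

lobizxdoddphhi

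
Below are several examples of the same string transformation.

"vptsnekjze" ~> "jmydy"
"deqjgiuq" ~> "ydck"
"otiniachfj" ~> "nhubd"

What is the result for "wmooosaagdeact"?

gimuxun

Rule — keep every other character starting from the second (positions 2nd, 4th, 6th, ...), then shift every letter 6 places backward in the alphabet (wrapping around).
On "wmooosaagdeact" that produces "gimuxun".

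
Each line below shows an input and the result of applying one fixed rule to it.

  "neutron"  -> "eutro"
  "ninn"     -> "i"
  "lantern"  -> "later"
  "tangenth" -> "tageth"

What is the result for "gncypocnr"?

gcypocr

What's happening: remove every "n".
Applying that to "gncypocnr" gives "gcypocr".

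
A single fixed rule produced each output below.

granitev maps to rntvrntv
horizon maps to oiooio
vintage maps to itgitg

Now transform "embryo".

Looking at the pairs, the operation is to keep every other character starting from the second (positions 2nd, 4th, 6th, ...), then write the whole string twice.
Working it through for "embryo": intermediate "mro", final "mromro".
(Check on "vintage": → "itg" → "itgitg" ✓)

mromro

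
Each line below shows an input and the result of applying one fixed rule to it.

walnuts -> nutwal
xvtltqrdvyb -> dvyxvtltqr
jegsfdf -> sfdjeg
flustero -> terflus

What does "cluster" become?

The pattern: delete the last character, then move the last 3 characters to the front (rotate right by 3).
On "cluster": the first step gives "cluste", and the second then gives "steclu".

steclu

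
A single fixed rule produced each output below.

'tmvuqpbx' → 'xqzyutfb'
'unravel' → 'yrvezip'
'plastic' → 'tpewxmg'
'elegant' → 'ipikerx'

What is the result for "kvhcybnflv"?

ozlgcfrjpz

In each case the input is transformed by: shift every letter 4 places forward in the alphabet (wrapping around).
Doing the same to "kvhcybnflv": "ozlgcfrjpz".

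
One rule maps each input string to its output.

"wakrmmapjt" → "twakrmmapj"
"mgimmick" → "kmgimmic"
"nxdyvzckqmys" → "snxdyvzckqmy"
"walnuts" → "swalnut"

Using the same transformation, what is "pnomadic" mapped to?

cpnomadi

Each output is the input with this applied: move the last character to the front.
For "pnomadic" the result is "cpnomadi".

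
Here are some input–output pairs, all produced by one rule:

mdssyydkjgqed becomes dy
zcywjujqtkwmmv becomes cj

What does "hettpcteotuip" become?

Each output is the input with this applied: keep one character in every 3, starting at position 2 (positions 2nd, 5th, 8th, ...), then keep only the first 2 characters.
For "hettpcteotuip", step one produces "epeu"; step two turns that into "ep".

ep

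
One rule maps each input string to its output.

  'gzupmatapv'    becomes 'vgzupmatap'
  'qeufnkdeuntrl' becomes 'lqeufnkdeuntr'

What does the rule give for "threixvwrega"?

Rule — move the last character to the front.
Doing the same to "threixvwrega": "athreixvwreg".

athreixvwreg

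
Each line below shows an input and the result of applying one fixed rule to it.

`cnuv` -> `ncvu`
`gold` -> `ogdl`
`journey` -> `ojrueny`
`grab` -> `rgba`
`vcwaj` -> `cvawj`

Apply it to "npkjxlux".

The transformation: swap each adjacent pair of characters (1↔2, 3↔4, ...).
Doing the same to "npkjxlux": "pnjklxxu".

pnjklxxu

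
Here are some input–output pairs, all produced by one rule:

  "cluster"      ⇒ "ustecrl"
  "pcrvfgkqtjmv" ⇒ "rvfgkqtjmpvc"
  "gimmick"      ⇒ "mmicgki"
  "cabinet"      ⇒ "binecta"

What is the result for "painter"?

intepra

Each output is the input with this applied: swap the first and last characters, then move the first 2 characters to the end (rotate left by 2).
Applying both steps to "painter": "raintep", then "intepra".
(Check on "pcrvfgkqtjmv": → "vcrvfgkqtjmp" → "rvfgkqtjmpvc" ✓)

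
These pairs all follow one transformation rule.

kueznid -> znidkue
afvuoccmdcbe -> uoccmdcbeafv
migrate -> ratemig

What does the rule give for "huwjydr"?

jydrhuw

Looking at the pairs, the operation is to move the first 3 characters to the end (rotate left by 3).
So "huwjydr" becomes "jydrhuw".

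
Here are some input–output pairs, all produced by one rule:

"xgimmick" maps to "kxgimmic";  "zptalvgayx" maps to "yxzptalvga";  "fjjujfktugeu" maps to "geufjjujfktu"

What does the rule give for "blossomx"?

The pattern: move the first 3 characters to the end (rotate left by 3), then swap the front and back halves of the string.
For "blossomx", step one produces "ssomxblo"; step two turns that into "xblossom".

xblossom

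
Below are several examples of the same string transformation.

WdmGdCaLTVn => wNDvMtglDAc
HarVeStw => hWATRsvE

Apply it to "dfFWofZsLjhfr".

Looking at the pairs, the operation is to flip the case of every letter, then take characters alternately from the front and the back (1st, last, 2nd, 2nd-last, ...).
Working it through for "dfFWofZsLjhfr": intermediate "DFfwOFzSlJHFR", final "DRFFfHwJOlFSz".
(Check on "HarVeStw": → "hARvEsTW" → "hWATRsvE" ✓)

DRFFfHwJOlFSz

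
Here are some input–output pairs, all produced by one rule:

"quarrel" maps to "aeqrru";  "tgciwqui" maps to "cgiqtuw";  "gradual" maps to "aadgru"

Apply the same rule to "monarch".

The rule is to delete the last character, then sort the characters into alphabetical order.
For "monarch" the result is "acmnor".
(Check on "tgciwqui": → "tgciwqu" → "cgiqtuw" ✓)

acmnor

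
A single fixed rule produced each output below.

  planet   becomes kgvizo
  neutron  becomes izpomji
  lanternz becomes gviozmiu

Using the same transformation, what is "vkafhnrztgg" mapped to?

qfvacimuobb

Rule — shift every letter 5 places backward in the alphabet (wrapping around).
For "vkafhnrztgg" the result is "qfvacimuobb".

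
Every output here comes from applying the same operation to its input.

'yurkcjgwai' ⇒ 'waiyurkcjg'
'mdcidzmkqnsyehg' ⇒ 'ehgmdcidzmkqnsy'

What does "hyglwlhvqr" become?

vqrhyglwlh

The transformation: move the last 3 characters to the front (rotate right by 3).
"hyglwlhvqr" → "vqrhyglwlh".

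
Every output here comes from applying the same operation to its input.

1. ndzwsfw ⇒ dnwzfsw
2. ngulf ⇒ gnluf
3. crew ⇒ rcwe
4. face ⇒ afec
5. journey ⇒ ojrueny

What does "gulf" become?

ugfl

The pattern: swap each adjacent pair of characters (1↔2, 3↔4, ...).
So "gulf" becomes "ugfl".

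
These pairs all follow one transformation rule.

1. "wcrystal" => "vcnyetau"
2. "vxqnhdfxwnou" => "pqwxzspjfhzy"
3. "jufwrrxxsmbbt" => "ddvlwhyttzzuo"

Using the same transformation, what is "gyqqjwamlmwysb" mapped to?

In each case the input is transformed by: move the last 3 characters to the front (rotate right by 3), then shift every letter 2 places forward in the alphabet (wrapping around).
Applying both steps to "gyqqjwamlmwysb": "ysbgyqqjwamlmw", then "audiasslyconoy".

audiasslyconoy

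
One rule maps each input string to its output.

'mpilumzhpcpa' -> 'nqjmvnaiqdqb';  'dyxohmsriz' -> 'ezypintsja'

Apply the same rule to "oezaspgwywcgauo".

pfabtqhxzxdhbvp

The transformation: shift every letter 1 place forward in the alphabet (wrapping around).
"oezaspgwywcgauo" → "pfabtqhxzxdhbvp".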